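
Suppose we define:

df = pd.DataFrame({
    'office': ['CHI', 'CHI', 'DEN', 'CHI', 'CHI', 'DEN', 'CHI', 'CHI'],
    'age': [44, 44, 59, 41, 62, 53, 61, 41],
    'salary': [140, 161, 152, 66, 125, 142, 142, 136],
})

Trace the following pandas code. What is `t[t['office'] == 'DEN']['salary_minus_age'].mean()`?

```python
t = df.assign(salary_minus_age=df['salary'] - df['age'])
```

91.0

add column salary_minus_age = df['salary'] - df['age']:
  office  age  salary  salary_minus_age
0    CHI   44     140                96
1    CHI   44     161               117
2    DEN   59     152                93
3    CHI   41      66                25
4    CHI   62     125                63
5    DEN   53     142                89
6    CHI   61     142                81
7    CHI   41     136                95
filter rows where office == 'DEN':
  office  age  salary  salary_minus_age
2    DEN   59     152                93
5    DEN   53     142                89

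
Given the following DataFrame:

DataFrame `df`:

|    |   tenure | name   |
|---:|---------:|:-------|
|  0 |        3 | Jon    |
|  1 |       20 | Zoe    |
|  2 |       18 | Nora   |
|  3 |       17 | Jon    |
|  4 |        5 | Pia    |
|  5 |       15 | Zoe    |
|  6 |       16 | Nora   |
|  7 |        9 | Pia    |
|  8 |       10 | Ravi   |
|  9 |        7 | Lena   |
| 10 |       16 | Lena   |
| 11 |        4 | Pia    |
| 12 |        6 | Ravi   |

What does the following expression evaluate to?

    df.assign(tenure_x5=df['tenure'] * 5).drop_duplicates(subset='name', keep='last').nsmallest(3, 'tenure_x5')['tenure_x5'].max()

75

add column tenure_x5 = df['tenure'] * 5:
    tenure  name  tenure_x5
0        3   Jon         15
1       20   Zoe        100
2       18  Nora         90
3       17   Jon         85
4        5   Pia         25
5       15   Zoe         75
6       16  Nora         80
7        9   Pia         45
8       10  Ravi         50
9        7  Lena         35
10      16  Lena         80
11       4   Pia         20
12       6  Ravi         30
drop duplicate name (keep=last):
    tenure  name  tenure_x5
3       17   Jon         85
5       15   Zoe         75
6       16  Nora         80
10      16  Lena         80
11       4   Pia         20
12       6  Ravi         30
take 3 rows with smallest tenure_x5:
    tenure  name  tenure_x5
11       4   Pia         20
12       6  Ravi         30
5       15   Zoe         75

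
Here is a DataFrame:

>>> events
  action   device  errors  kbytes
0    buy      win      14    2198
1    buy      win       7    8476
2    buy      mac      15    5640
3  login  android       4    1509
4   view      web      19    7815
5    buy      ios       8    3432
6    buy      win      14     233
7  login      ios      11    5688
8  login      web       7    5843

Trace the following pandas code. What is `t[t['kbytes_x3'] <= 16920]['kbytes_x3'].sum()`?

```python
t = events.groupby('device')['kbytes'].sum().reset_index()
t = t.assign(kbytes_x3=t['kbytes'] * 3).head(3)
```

21447

group by device, sum of kbytes:
device
android     1509
ios         9120
mac         5640
web        13658
win        10907
Name: kbytes, dtype: int64
reset_index():
    device  kbytes
0  android    1509
1      ios    9120
2      mac    5640
3      web   13658
4      win   10907
add column kbytes_x3 = t['kbytes'] * 3:
    device  kbytes  kbytes_x3
0  android    1509       4527
1      ios    9120      27360
2      mac    5640      16920
3      web   13658      40974
4      win   10907      32721
take first 3 rows:
    device  kbytes  kbytes_x3
0  android    1509       4527
1      ios    9120      27360
2      mac    5640      16920
filter rows where kbytes_x3 <= 16920:
    device  kbytes  kbytes_x3
0  android    1509       4527
2      mac    5640      16920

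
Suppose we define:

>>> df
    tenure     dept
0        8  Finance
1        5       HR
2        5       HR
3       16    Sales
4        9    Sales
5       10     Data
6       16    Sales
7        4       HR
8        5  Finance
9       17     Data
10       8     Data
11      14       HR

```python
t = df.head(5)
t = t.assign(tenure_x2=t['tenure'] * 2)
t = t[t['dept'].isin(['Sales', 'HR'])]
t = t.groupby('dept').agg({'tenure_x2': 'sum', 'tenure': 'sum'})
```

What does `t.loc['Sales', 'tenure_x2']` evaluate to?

50

take first 5 rows:
   tenure     dept
0       8  Finance
1       5       HR
2       5       HR
3      16    Sales
4       9    Sales
add column tenure_x2 = t['tenure'] * 2:
   tenure     dept  tenure_x2
0       8  Finance         16
1       5       HR         10
2       5       HR         10
3      16    Sales         32
4       9    Sales         18
filter rows where dept in ['Sales', 'HR']:
   tenure   dept  tenure_x2
1       5     HR         10
2       5     HR         10
3      16  Sales         32
4       9  Sales         18
group by dept: sum(tenure_x2), sum(tenure):
       tenure_x2  tenure
dept                    
HR            20      10
Sales         50      25
Finally, value at row 'Sales', column 'tenure_x2' = 50.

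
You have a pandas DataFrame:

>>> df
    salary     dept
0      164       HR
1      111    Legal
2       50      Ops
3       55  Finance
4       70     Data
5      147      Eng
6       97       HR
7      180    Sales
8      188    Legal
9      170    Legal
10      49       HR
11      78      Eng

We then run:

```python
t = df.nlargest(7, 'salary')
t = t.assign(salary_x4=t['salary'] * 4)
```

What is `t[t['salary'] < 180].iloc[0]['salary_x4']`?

680

take 7 rows with largest salary:
   salary   dept
8     188  Legal
7     180  Sales
9     170  Legal
0     164     HR
5     147    Eng
1     111  Legal
6      97     HR
add column salary_x4 = t['salary'] * 4:
   salary   dept  salary_x4
8     188  Legal        752
7     180  Sales        720
9     170  Legal        680
0     164     HR        656
5     147    Eng        588
1     111  Legal        444
6      97     HR        388
filter rows where salary < 180:
   salary   dept  salary_x4
9     170  Legal        680
0     164     HR        656
5     147    Eng        588
1     111  Legal        444
6      97     HR        388
Reading off the value at position 0, column 'salary_x4', we get 680.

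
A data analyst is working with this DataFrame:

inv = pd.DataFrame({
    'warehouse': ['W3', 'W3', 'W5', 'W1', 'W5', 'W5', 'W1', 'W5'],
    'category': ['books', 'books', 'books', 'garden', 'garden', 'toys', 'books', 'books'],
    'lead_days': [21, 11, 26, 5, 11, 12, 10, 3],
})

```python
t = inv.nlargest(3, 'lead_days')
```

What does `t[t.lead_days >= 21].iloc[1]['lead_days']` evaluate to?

21

take 3 rows with largest lead_days:
  warehouse category  lead_days
2        W5    books         26
0        W3    books         21
5        W5     toys         12
filter rows where lead_days >= 21:
  warehouse category  lead_days
2        W5    books         26
0        W3    books         21
value at position 1, column 'lead_days' → 21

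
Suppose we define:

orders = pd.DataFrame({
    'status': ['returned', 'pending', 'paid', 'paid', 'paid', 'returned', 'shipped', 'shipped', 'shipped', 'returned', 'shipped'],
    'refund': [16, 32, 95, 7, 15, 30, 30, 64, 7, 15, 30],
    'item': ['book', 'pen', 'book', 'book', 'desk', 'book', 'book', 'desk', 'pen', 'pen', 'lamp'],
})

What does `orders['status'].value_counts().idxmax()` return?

shipped

value_counts of status:
status
shipped     4
returned    3
paid        3
pending     1
Name: count, dtype: int64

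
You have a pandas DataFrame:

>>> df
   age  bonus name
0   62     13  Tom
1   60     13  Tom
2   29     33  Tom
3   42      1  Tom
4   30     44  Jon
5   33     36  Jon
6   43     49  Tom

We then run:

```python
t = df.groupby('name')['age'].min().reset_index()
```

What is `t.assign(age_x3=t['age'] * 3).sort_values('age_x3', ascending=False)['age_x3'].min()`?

87

group by name, min of age:
name
Jon    30
Tom    29
Name: age, dtype: int64
reset_index():
  name  age
0  Jon   30
1  Tom   29
add column age_x3 = t['age'] * 3:
  name  age  age_x3
0  Jon   30      90
1  Tom   29      87
sort by age_x3 descending:
  name  age  age_x3
0  Jon   30      90
1  Tom   29      87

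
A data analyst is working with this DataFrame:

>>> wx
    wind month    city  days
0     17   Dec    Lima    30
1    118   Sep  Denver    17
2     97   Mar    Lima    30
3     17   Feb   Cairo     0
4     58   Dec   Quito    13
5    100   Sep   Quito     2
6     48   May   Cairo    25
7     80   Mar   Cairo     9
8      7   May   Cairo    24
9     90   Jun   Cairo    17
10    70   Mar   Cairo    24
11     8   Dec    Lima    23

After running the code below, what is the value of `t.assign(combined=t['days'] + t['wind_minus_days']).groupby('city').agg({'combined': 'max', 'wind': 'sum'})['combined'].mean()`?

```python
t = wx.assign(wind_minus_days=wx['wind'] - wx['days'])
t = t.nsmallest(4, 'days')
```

add column wind_minus_days = wx['wind'] - wx['days']:
    wind month    city  days  wind_minus_days
0     17   Dec    Lima    30              -13
1    118   Sep  Denver    17              101
2     97   Mar    Lima    30               67
3     17   Feb   Cairo     0               17
4     58   Dec   Quito    13               45
5    100   Sep   Quito     2               98
6     48   May   Cairo    25               23
7     80   Mar   Cairo     9               71
8      7   May   Cairo    24              -17
9     90   Jun   Cairo    17               73
10    70   Mar   Cairo    24               46
11     8   Dec    Lima    23              -15
take 4 rows with smallest days:
   wind month   city  days  wind_minus_days
3    17   Feb  Cairo     0               17
5   100   Sep  Quito     2               98
7    80   Mar  Cairo     9               71
4    58   Dec  Quito    13               45
add column combined = t['days'] + t['wind_minus_days']:
   wind month   city  days  wind_minus_days  combined
3    17   Feb  Cairo     0               17        17
5   100   Sep  Quito     2               98       100
7    80   Mar  Cairo     9               71        80
4    58   Dec  Quito    13               45        58
group by city: max(combined), sum(wind):
       combined  wind
city                 
Cairo        80    97
Quito       100   158

90.0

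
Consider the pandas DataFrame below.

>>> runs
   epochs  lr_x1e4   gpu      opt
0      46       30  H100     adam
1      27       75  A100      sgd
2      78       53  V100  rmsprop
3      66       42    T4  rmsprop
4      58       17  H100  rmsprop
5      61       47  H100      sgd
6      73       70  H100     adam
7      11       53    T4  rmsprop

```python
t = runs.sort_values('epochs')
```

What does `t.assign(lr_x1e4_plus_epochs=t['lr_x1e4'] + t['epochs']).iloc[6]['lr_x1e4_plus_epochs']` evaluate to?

143

sort by epochs:
   epochs  lr_x1e4   gpu      opt
7      11       53    T4  rmsprop
1      27       75  A100      sgd
0      46       30  H100     adam
4      58       17  H100  rmsprop
5      61       47  H100      sgd
3      66       42    T4  rmsprop
6      73       70  H100     adam
2      78       53  V100  rmsprop
add column lr_x1e4_plus_epochs = t['lr_x1e4'] + t['epochs']:
   epochs  lr_x1e4   gpu      opt  lr_x1e4_plus_epochs
7      11       53    T4  rmsprop                   64
1      27       75  A100      sgd                  102
0      46       30  H100     adam                   76
4      58       17  H100  rmsprop                   75
5      61       47  H100      sgd                  108
3      66       42    T4  rmsprop                  108
6      73       70  H100     adam                  143
2      78       53  V100  rmsprop                  131
value at position 6, column 'lr_x1e4_plus_epochs' → 143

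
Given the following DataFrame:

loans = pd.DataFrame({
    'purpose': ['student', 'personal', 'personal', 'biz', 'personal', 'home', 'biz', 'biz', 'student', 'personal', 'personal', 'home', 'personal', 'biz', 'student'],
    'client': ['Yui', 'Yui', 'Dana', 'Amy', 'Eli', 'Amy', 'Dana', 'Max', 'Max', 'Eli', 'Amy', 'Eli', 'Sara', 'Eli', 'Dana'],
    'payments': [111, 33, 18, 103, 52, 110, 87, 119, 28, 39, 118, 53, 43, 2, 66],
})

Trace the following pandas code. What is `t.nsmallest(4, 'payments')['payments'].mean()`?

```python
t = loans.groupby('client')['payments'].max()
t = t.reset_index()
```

73.5

group by client, max of payments:
client
Amy     118
Dana     87
Eli      53
Max     119
Sara     43
Yui     111
Name: payments, dtype: int64
reset_index():
  client  payments
0    Amy       118
1   Dana        87
2    Eli        53
3    Max       119
4   Sara        43
5    Yui       111
take 4 rows with smallest payments:
  client  payments
4   Sara        43
2    Eli        53
1   Dana        87
5    Yui       111
Taking the mean of column 'payments' gives 73.5.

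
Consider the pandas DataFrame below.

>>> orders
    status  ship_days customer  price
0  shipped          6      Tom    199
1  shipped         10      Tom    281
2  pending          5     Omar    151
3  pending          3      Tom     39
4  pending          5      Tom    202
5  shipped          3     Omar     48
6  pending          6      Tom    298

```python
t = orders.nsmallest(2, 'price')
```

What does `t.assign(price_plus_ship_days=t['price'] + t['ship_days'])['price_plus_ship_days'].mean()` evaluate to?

take 2 rows with smallest price:
    status  ship_days customer  price
3  pending          3      Tom     39
5  shipped          3     Omar     48
add column price_plus_ship_days = t['price'] + t['ship_days']:
    status  ship_days customer  price  price_plus_ship_days
3  pending          3      Tom     39                    42
5  shipped          3     Omar     48                    51
The mean of column 'price_plus_ship_days' is 46.5.

46.5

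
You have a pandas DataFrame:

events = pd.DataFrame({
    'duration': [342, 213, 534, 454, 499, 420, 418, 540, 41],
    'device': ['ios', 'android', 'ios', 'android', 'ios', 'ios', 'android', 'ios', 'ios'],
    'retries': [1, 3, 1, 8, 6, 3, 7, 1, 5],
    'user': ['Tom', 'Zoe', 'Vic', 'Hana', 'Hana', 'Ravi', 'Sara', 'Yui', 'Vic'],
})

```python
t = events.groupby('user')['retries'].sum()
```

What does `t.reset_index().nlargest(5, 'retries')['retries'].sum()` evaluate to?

group by user, sum of retries:
user
Hana    14
Ravi     3
Sara     7
Tom      1
Vic      6
Yui      1
Zoe      3
Name: retries, dtype: int64
reset_index():
   user  retries
0  Hana       14
1  Ravi        3
2  Sara        7
3   Tom        1
4   Vic        6
5   Yui        1
6   Zoe        3
take 5 rows with largest retries:
   user  retries
0  Hana       14
2  Sara        7
4   Vic        6
1  Ravi        3
6   Zoe        3

33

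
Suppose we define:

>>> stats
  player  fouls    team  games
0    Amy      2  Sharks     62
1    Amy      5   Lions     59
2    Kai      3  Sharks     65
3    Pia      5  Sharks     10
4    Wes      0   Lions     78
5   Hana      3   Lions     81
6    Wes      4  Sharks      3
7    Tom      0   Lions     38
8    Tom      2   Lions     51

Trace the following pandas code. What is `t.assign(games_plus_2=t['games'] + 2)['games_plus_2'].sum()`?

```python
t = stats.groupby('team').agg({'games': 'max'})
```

group by team, max of games:
        games
team         
Lions      81
Sharks     65
add column games_plus_2 = t['games'] + 2:
        games  games_plus_2
team                       
Lions      81            83
Sharks     65            67
Taking the sum of column 'games_plus_2' gives 150.

150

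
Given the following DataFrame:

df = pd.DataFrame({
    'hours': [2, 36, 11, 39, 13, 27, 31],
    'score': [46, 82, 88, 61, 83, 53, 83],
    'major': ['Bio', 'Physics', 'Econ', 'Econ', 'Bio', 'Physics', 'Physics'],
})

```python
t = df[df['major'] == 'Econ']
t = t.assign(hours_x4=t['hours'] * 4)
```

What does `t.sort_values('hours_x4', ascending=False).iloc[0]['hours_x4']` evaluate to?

filter rows where major == 'Econ':
   hours  score major
2     11     88  Econ
3     39     61  Econ
add column hours_x4 = t['hours'] * 4:
   hours  score major  hours_x4
2     11     88  Econ        44
3     39     61  Econ       156
sort by hours_x4 descending:
   hours  score major  hours_x4
3     39     61  Econ       156
2     11     88  Econ        44

156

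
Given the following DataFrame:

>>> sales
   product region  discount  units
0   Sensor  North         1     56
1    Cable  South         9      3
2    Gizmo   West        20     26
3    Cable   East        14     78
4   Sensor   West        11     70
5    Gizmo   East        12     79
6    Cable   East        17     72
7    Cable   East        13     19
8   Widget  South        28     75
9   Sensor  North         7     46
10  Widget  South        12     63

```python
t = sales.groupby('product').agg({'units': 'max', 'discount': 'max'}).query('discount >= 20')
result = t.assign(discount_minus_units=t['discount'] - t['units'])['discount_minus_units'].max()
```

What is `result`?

group by product: max(units), max(discount):
         units  discount
product                 
Cable       78        17
Gizmo       79        20
Sensor      70        11
Widget      75        28
filter rows where discount >= 20:
         units  discount
product                 
Gizmo       79        20
Widget      75        28
add column discount_minus_units = t['discount'] - t['units']:
         units  discount  discount_minus_units
product                                       
Gizmo       79        20                   -59
Widget      75        28                   -47

-47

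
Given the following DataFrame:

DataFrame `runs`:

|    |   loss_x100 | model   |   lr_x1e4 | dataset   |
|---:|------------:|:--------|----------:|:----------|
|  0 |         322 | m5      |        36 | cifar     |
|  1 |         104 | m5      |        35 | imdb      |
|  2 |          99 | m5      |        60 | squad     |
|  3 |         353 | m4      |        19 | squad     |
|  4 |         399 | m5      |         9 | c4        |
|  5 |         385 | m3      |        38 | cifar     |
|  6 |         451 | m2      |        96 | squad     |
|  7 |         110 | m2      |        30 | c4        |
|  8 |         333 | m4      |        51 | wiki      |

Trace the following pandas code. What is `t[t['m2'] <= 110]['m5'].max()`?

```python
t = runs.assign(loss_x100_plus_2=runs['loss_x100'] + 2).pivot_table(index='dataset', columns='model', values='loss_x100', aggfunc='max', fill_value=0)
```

add column loss_x100_plus_2 = runs['loss_x100'] + 2:
   loss_x100 model  lr_x1e4 dataset  loss_x100_plus_2
0        322    m5       36   cifar               324
1        104    m5       35    imdb               106
2         99    m5       60   squad               101
3        353    m4       19   squad               355
4        399    m5        9      c4               401
5        385    m3       38   cifar               387
6        451    m2       96   squad               453
7        110    m2       30      c4               112
8        333    m4       51    wiki               335
pivot: rows=dataset, cols=model, max(loss_x100):
model     m2   m3   m4   m5
dataset                    
c4       110    0    0  399
cifar      0  385    0  322
imdb       0    0    0  104
squad    451    0  353   99
wiki       0    0  333    0
filter rows where m2 <= 110:
model     m2   m3   m4   m5
dataset                    
c4       110    0    0  399
cifar      0  385    0  322
imdb       0    0    0  104
wiki       0    0  333    0
Hence 399.

399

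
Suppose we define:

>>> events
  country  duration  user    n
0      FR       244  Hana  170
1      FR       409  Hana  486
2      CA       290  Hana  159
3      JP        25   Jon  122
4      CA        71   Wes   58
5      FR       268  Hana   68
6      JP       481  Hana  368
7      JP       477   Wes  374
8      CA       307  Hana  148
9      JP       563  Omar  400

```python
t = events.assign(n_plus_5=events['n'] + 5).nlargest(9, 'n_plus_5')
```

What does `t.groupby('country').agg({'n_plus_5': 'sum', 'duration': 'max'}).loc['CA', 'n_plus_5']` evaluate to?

317

add column n_plus_5 = events['n'] + 5:
  country  duration  user    n  n_plus_5
0      FR       244  Hana  170       175
1      FR       409  Hana  486       491
2      CA       290  Hana  159       164
3      JP        25   Jon  122       127
4      CA        71   Wes   58        63
5      FR       268  Hana   68        73
6      JP       481  Hana  368       373
7      JP       477   Wes  374       379
8      CA       307  Hana  148       153
9      JP       563  Omar  400       405
take 9 rows with largest n_plus_5:
  country  duration  user    n  n_plus_5
1      FR       409  Hana  486       491
9      JP       563  Omar  400       405
7      JP       477   Wes  374       379
6      JP       481  Hana  368       373
0      FR       244  Hana  170       175
2      CA       290  Hana  159       164
8      CA       307  Hana  148       153
3      JP        25   Jon  122       127
5      FR       268  Hana   68        73
group by country: sum(n_plus_5), max(duration):
         n_plus_5  duration
country                    
CA            317       307
FR            739       409
JP           1284       563
Then the value at row 'CA', column 'n_plus_5': 317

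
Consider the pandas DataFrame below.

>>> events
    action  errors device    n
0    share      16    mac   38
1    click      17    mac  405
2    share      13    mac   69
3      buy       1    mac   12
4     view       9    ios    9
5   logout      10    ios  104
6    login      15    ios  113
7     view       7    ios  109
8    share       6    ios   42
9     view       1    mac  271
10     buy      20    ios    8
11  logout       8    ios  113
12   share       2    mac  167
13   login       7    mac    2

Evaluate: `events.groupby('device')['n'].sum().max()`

964

group by device, sum of n:
device
ios    498
mac    964
Name: n, dtype: int64
Finally, max of the resulting series = 964.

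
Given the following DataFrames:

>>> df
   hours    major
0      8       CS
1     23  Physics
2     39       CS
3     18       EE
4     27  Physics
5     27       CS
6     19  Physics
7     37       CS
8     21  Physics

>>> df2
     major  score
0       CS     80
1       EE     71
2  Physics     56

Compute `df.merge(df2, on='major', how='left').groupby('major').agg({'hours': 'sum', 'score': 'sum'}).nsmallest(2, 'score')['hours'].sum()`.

108

merge on 'major' (how='left') → 9 rows:
   hours    major  score
0      8       CS     80
1     23  Physics     56
2     39       CS     80
3     18       EE     71
4     27  Physics     56
5     27       CS     80
6     19  Physics     56
7     37       CS     80
8     21  Physics     56
group by major: sum(hours), sum(score):
         hours  score
major                
CS         111    320
EE          18     71
Physics     90    224
take 2 rows with smallest score:
         hours  score
major                
EE          18     71
Physics     90    224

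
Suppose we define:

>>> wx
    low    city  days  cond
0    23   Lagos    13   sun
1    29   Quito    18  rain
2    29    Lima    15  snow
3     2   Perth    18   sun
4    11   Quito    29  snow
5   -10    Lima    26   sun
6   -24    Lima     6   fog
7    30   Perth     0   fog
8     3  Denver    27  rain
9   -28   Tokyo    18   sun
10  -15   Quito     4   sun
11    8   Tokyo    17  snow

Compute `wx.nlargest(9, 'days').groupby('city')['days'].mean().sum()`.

119.5

take 9 rows with largest days:
    low    city  days  cond
4    11   Quito    29  snow
8     3  Denver    27  rain
5   -10    Lima    26   sun
1    29   Quito    18  rain
3     2   Perth    18   sun
9   -28   Tokyo    18   sun
11    8   Tokyo    17  snow
2    29    Lima    15  snow
0    23   Lagos    13   sun
group by city, mean of days:
city
Denver    27.0
Lagos     13.0
Lima      20.5
Perth     18.0
Quito     23.5
Tokyo     17.5
Name: days, dtype: float64
sum of the resulting series → 119.5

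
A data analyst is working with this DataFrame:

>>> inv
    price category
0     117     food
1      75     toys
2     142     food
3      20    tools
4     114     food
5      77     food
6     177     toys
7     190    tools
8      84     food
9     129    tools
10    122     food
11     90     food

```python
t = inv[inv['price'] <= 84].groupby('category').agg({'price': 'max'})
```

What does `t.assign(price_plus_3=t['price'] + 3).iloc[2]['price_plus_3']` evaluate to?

78

filter rows where price <= 84:
   price category
1     75     toys
3     20    tools
5     77     food
8     84     food
group by category, max of price:
          price
category       
food         84
tools        20
toys         75
add column price_plus_3 = t['price'] + 3:
          price  price_plus_3
category                     
food         84            87
tools        20            23
toys         75            78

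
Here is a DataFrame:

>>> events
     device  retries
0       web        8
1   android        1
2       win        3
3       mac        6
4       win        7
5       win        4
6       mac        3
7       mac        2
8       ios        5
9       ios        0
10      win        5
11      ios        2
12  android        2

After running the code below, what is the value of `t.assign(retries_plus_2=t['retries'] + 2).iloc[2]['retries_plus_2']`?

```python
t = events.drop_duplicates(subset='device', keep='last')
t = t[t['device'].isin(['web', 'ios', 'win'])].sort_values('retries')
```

drop duplicate device (keep=last):
     device  retries
0       web        8
7       mac        2
10      win        5
11      ios        2
12  android        2
filter rows where device in ['web', 'ios', 'win']:
   device  retries
0     web        8
10    win        5
11    ios        2
sort by retries:
   device  retries
11    ios        2
10    win        5
0     web        8
add column retries_plus_2 = t['retries'] + 2:
   device  retries  retries_plus_2
11    ios        2               4
10    win        5               7
0     web        8              10
The value at position 2, column 'retries_plus_2' is 10.

10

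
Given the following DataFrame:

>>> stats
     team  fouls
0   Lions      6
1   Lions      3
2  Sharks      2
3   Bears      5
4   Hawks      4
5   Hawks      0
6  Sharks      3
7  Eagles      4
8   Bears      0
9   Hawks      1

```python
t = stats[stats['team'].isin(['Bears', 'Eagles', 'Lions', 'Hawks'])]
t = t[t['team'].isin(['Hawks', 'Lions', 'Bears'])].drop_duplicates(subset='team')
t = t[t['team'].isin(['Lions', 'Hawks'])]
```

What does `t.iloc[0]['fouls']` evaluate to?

6

filter rows where team in ['Bears', 'Eagles', 'Lions', 'Hawks']:
     team  fouls
0   Lions      6
1   Lions      3
3   Bears      5
4   Hawks      4
5   Hawks      0
7  Eagles      4
8   Bears      0
9   Hawks      1
filter rows where team in ['Hawks', 'Lions', 'Bears']:
    team  fouls
0  Lions      6
1  Lions      3
3  Bears      5
4  Hawks      4
5  Hawks      0
8  Bears      0
9  Hawks      1
drop duplicate team (keep=first):
    team  fouls
0  Lions      6
3  Bears      5
4  Hawks      4
filter rows where team in ['Lions', 'Hawks']:
    team  fouls
0  Lions      6
4  Hawks      4
The value at position 0, column 'fouls' is 6.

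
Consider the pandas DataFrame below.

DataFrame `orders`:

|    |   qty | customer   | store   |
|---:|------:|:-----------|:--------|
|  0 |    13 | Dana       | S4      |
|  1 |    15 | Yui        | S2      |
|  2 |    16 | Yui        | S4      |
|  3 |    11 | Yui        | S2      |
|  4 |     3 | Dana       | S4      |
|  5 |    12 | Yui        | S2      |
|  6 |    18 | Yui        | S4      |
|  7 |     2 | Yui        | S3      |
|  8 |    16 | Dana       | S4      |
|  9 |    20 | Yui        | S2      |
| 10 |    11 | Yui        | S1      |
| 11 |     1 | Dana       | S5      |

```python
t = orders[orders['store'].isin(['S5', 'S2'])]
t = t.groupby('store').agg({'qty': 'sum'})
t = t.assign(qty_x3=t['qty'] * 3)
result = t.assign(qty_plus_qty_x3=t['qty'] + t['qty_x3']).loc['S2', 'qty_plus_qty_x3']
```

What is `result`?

filter rows where store in ['S5', 'S2']:
    qty customer store
1    15      Yui    S2
3    11      Yui    S2
5    12      Yui    S2
9    20      Yui    S2
11    1     Dana    S5
group by store, sum of qty:
       qty
store     
S2      58
S5       1
add column qty_x3 = t['qty'] * 3:
       qty  qty_x3
store             
S2      58     174
S5       1       3
add column qty_plus_qty_x3 = t['qty'] + t['qty_x3']:
       qty  qty_x3  qty_plus_qty_x3
store                              
S2      58     174              232
S5       1       3                4
Finally, value at row 'S2', column 'qty_plus_qty_x3' = 232.

232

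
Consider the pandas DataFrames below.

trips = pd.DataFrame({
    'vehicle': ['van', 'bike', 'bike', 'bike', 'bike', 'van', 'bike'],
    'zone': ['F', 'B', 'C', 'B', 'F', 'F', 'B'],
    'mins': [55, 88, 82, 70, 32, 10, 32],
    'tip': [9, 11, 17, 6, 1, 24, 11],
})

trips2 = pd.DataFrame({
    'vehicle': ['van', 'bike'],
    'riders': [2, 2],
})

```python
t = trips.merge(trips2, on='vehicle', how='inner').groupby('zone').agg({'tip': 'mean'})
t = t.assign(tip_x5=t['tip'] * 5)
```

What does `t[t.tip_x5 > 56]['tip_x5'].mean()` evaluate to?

merge on 'vehicle' (how='inner') → 7 rows:
  vehicle zone  mins  tip  riders
0     van    F    55    9       2
1    bike    B    88   11       2
2    bike    C    82   17       2
3    bike    B    70    6       2
4    bike    F    32    1       2
5     van    F    10   24       2
6    bike    B    32   11       2
group by zone, mean of tip:
            tip
zone           
B      9.333333
C     17.000000
F     11.333333
add column tip_x5 = t['tip'] * 5:
            tip     tip_x5
zone                      
B      9.333333  46.666667
C     17.000000  85.000000
F     11.333333  56.666667
filter rows where tip_x5 > 56:
            tip     tip_x5
zone                      
C     17.000000  85.000000
F     11.333333  56.666667

70.8333333333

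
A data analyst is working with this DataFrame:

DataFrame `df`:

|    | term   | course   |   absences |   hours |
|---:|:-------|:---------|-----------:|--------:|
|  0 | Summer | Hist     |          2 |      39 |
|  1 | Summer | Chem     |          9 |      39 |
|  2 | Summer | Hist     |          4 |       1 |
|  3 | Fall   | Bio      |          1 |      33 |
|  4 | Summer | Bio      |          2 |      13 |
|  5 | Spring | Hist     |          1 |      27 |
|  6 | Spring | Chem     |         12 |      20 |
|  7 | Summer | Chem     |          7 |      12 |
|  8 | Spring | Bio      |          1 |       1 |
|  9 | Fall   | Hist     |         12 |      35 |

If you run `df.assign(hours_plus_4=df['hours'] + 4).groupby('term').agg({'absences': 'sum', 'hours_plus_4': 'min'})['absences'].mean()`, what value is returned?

17.0

add column hours_plus_4 = df['hours'] + 4:
     term course  absences  hours  hours_plus_4
0  Summer   Hist         2     39            43
1  Summer   Chem         9     39            43
2  Summer   Hist         4      1             5
3    Fall    Bio         1     33            37
4  Summer    Bio         2     13            17
5  Spring   Hist         1     27            31
6  Spring   Chem        12     20            24
7  Summer   Chem         7     12            16
8  Spring    Bio         1      1             5
9    Fall   Hist        12     35            39
group by term: sum(absences), min(hours_plus_4):
        absences  hours_plus_4
term                          
Fall          13            37
Spring        14             5
Summer        24             5
So mean() = 17.0.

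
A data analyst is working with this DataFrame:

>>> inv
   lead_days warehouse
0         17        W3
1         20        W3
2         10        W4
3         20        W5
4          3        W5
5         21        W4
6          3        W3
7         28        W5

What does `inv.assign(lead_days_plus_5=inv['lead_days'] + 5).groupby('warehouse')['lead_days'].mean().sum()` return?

add column lead_days_plus_5 = inv['lead_days'] + 5:
   lead_days warehouse  lead_days_plus_5
0         17        W3                22
1         20        W3                25
2         10        W4                15
3         20        W5                25
4          3        W5                 8
5         21        W4                26
6          3        W3                 8
7         28        W5                33
group by warehouse, mean of lead_days:
warehouse
W3    13.333333
W4    15.500000
W5    17.000000
Name: lead_days, dtype: float64
sum of the resulting series → 45.8333333333

45.8333333333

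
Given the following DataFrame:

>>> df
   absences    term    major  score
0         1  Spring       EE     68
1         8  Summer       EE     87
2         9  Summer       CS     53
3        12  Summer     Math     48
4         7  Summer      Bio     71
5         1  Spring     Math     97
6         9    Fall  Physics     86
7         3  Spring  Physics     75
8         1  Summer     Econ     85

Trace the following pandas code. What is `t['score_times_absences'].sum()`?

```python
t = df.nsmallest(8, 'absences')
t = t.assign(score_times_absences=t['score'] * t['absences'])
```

take 8 rows with smallest absences:
   absences    term    major  score
0         1  Spring       EE     68
5         1  Spring     Math     97
8         1  Summer     Econ     85
7         3  Spring  Physics     75
4         7  Summer      Bio     71
1         8  Summer       EE     87
2         9  Summer       CS     53
6         9    Fall  Physics     86
add column score_times_absences = t['score'] * t['absences']:
   absences    term    major  score  score_times_absences
0         1  Spring       EE     68                    68
5         1  Spring     Math     97                    97
8         1  Summer     Econ     85                    85
7         3  Spring  Physics     75                   225
4         7  Summer      Bio     71                   497
1         8  Summer       EE     87                   696
2         9  Summer       CS     53                   477
6         9    Fall  Physics     86                   774
The sum of column 'score_times_absences' is 2919.

2919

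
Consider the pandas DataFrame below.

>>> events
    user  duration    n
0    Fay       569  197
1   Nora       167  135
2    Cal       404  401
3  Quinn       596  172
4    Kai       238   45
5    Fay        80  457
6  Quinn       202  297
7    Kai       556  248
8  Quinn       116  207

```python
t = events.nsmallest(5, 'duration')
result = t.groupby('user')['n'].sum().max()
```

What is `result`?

take 5 rows with smallest duration:
    user  duration    n
5    Fay        80  457
8  Quinn       116  207
1   Nora       167  135
6  Quinn       202  297
4    Kai       238   45
group by user, sum of n:
user
Fay      457
Kai       45
Nora     135
Quinn    504
Name: n, dtype: int64

504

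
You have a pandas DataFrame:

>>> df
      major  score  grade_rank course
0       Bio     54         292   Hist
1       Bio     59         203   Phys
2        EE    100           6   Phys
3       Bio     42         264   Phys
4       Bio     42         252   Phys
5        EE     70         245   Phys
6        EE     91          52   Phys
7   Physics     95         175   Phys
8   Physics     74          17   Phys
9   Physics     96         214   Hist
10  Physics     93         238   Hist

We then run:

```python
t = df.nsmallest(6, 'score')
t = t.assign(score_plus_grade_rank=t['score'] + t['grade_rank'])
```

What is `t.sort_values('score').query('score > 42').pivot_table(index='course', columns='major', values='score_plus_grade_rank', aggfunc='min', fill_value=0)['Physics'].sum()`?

91

take 6 rows with smallest score:
     major  score  grade_rank course
3      Bio     42         264   Phys
4      Bio     42         252   Phys
0      Bio     54         292   Hist
1      Bio     59         203   Phys
5       EE     70         245   Phys
8  Physics     74          17   Phys
add column score_plus_grade_rank = t['score'] + t['grade_rank']:
     major  score  grade_rank course  score_plus_grade_rank
3      Bio     42         264   Phys                    306
4      Bio     42         252   Phys                    294
0      Bio     54         292   Hist                    346
1      Bio     59         203   Phys                    262
5       EE     70         245   Phys                    315
8  Physics     74          17   Phys                     91
sort by score:
     major  score  grade_rank course  score_plus_grade_rank
3      Bio     42         264   Phys                    306
4      Bio     42         252   Phys                    294
0      Bio     54         292   Hist                    346
1      Bio     59         203   Phys                    262
5       EE     70         245   Phys                    315
8  Physics     74          17   Phys                     91
filter rows where score > 42:
     major  score  grade_rank course  score_plus_grade_rank
0      Bio     54         292   Hist                    346
1      Bio     59         203   Phys                    262
5       EE     70         245   Phys                    315
8  Physics     74          17   Phys                     91
pivot: rows=course, cols=major, min(score_plus_grade_rank):
major   Bio   EE  Physics
course                   
Hist    346    0        0
Phys    262  315       91
Taking the sum of column 'Physics' gives 91.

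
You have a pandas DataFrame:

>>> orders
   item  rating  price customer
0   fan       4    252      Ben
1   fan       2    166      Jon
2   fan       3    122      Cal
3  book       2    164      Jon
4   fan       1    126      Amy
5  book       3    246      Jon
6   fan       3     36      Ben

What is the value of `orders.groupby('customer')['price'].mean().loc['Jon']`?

group by customer, mean of price:
customer
Amy    126.0
Ben    144.0
Cal    122.0
Jon    192.0
Name: price, dtype: float64

192.0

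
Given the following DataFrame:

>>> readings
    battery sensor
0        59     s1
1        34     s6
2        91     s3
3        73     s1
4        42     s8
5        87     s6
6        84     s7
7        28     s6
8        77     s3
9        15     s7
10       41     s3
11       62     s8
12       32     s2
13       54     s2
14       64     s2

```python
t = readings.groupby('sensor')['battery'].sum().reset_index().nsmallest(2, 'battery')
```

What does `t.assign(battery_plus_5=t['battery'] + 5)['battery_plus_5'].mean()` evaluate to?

106.5

group by sensor, sum of battery:
sensor
s1    132
s2    150
s3    209
s6    149
s7     99
s8    104
Name: battery, dtype: int64
reset_index():
  sensor  battery
0     s1      132
1     s2      150
2     s3      209
3     s6      149
4     s7       99
5     s8      104
take 2 rows with smallest battery:
  sensor  battery
4     s7       99
5     s8      104
add column battery_plus_5 = t['battery'] + 5:
  sensor  battery  battery_plus_5
4     s7       99             104
5     s8      104             109
Reading off the mean of column 'battery_plus_5', we get 106.5.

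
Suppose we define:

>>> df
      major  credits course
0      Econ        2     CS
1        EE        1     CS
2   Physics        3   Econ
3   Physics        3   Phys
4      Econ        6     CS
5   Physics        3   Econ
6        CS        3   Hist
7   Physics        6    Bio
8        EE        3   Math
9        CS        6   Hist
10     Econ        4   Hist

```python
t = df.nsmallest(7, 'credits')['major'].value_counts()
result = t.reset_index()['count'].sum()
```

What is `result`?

take 7 rows with smallest credits:
     major  credits course
1       EE        1     CS
0     Econ        2     CS
2  Physics        3   Econ
3  Physics        3   Phys
5  Physics        3   Econ
6       CS        3   Hist
8       EE        3   Math
value_counts of major:
major
Physics    3
EE         2
Econ       1
CS         1
Name: count, dtype: int64
reset_index():
     major  count
0  Physics      3
1       EE      2
2     Econ      1
3       CS      1

7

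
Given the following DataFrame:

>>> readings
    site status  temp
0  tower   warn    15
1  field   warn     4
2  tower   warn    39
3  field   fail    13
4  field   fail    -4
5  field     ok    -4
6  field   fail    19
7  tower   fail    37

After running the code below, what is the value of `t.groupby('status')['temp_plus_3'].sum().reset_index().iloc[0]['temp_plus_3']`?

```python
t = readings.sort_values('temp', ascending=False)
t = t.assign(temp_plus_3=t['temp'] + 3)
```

77

sort by temp descending:
    site status  temp
2  tower   warn    39
7  tower   fail    37
6  field   fail    19
0  tower   warn    15
3  field   fail    13
1  field   warn     4
4  field   fail    -4
5  field     ok    -4
add column temp_plus_3 = t['temp'] + 3:
    site status  temp  temp_plus_3
2  tower   warn    39           42
7  tower   fail    37           40
6  field   fail    19           22
0  tower   warn    15           18
3  field   fail    13           16
1  field   warn     4            7
4  field   fail    -4           -1
5  field     ok    -4           -1
group by status, sum of temp_plus_3:
status
fail    77
ok      -1
warn    67
Name: temp_plus_3, dtype: int64
reset_index():
  status  temp_plus_3
0   fail           77
1     ok           -1
2   warn           67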